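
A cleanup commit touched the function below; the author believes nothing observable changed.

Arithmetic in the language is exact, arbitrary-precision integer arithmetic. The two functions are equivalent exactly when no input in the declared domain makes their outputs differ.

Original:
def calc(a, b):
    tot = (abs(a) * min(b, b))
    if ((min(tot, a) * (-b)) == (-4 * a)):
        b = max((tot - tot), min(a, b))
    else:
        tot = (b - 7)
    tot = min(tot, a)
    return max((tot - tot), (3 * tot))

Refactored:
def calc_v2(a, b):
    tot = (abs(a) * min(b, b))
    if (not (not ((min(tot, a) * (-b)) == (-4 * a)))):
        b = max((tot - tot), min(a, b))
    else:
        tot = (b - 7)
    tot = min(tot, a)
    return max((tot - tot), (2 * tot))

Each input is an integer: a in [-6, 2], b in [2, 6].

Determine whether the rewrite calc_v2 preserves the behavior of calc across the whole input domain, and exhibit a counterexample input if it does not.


These are not equivalent — on a=1, b=4 the outputs split (3 vs 2).
calc: tot becomes 4; next ((min(tot, a) * (-b)) == (-4 * a)) evaluates to true; next b becomes 1; next tot becomes 1; next final value 3
calc_v2: tot becomes 4; next (not (not ((min(tot, a) * (-b)) == (-4 * a)))) evaluates to true; next b becomes 1; next tot becomes 1; next final value 2
verdict: not equivalent; witness: a=1, b=4


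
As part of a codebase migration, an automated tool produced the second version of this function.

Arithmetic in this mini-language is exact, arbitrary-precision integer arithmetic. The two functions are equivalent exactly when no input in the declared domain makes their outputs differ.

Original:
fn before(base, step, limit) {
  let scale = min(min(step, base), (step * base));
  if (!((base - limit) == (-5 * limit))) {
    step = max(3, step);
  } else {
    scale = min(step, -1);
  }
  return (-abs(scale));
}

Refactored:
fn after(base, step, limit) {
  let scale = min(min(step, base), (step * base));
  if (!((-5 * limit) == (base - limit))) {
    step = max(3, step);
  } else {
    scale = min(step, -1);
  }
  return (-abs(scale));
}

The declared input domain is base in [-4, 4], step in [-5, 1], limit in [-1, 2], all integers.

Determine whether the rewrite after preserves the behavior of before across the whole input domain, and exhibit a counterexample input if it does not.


Behavior is preserved: although same computation, different form, the outputs never diverge.
As a probe, take base=3, step=0, limit=-1: before runs scale = 0; (!((base - limit) == (-5 * limit))) -> true; step = 3; return 0; after runs scale = 0; (!((-5 * limit) == (base - limit))) -> true; step = 3; return 0; both end at 0.
Checked all 252 inputs in the declared domain: the outputs agree on every one.
verdict: equivalent


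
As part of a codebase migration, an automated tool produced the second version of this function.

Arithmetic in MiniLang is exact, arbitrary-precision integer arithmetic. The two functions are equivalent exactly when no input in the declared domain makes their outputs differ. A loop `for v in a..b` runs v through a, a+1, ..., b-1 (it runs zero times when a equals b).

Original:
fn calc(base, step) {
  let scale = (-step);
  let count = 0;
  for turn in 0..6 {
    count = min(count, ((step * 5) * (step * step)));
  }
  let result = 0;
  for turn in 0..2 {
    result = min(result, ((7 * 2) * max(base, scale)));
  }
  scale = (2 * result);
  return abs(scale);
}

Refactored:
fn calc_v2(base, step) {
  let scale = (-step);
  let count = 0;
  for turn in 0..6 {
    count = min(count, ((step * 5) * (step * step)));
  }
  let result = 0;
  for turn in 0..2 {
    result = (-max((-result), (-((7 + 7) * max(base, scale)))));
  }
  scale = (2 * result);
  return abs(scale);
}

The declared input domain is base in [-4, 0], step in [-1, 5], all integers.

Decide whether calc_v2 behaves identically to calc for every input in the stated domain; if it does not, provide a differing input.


Although constant usage differs; min/max/abs usage differs; arithmetic usage differs, 35/35 inputs agree.
verdict: equivalent


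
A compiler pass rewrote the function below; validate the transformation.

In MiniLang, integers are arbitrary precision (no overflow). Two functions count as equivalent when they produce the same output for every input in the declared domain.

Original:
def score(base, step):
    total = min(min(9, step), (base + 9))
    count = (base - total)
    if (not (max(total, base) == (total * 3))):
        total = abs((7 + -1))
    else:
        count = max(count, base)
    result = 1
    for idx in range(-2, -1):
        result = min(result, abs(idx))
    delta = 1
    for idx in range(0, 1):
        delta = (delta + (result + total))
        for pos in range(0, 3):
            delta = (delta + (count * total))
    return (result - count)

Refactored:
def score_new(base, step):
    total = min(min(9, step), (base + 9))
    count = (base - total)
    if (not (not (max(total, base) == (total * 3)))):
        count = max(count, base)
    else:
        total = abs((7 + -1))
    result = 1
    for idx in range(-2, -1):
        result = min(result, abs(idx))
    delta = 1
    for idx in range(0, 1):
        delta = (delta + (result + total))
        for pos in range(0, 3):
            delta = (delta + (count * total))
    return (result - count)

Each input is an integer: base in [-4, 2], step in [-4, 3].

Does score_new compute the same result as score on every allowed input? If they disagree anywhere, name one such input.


The two are interchangeable: boolean connective usage differs, and every declared input agrees.
As a probe, take base=-3, step=-2: score runs total := -2 | count := -1 | (not (max(total, base) == (total * 3))): true | total := 6 | result := 1 | iter idx=-2: | result := 1 | delta := 1 | iter idx=0: | delta := 8 | iter pos=0: | delta := 2 | iter pos=1: | delta := -4 | iter pos=2: | delta := -10 | result 2; score_new runs total := -2 | count := -1 | (not (not (max(total, base) == (total * 3)))): false | total := 6 | result := 1 | iter idx=-2: | result := 1 | delta := 1 | iter idx=0: | delta := 8 | iter pos=0: | delta := 2 | iter pos=1: | delta := -4 | iter pos=2: | delta := -10 | result 2; both end at 2.
Every one of the 56 inputs gives matching results.
verdict: equivalent


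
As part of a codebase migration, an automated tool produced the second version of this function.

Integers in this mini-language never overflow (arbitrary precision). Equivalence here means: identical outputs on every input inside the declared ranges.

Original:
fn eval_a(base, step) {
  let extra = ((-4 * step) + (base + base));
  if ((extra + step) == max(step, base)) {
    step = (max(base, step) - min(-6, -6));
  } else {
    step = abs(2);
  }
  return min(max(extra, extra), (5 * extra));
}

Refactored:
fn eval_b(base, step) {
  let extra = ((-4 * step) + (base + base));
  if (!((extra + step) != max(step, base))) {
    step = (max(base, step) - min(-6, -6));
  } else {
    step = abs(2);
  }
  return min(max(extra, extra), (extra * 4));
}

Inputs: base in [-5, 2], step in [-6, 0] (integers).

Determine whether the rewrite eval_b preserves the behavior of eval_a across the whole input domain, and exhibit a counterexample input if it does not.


Try base=-5, step=-2.
eval_a: extra = -2; ((extra + step) == max(step, base)) -> false; step = 2; return -10
eval_b: extra = -2; (!((extra + step) != max(step, base))) -> false; step = 2; return -8
-10 vs -8 — the two versions disagree here.
verdict: not equivalent; witness: base=-5, step=-2


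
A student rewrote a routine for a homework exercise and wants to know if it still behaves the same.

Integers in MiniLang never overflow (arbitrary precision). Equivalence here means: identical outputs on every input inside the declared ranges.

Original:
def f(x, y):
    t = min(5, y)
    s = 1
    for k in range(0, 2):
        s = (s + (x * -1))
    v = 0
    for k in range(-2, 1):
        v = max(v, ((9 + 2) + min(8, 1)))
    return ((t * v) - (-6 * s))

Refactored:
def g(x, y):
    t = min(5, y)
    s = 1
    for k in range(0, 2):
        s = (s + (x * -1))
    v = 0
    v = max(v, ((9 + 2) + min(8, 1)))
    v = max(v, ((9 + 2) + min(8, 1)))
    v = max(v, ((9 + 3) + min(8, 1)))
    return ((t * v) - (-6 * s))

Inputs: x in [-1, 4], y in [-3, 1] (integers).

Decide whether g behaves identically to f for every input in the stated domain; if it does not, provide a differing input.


The rewrite breaks on x=-1, y=-3, where the results are -18 and -21.
f: t = -3; s = 1; [k=0]; s = 2; [k=1]; s = 3; v = 0; [k=-2]; v = 12; [k=-1]; v = 12; [k=0]; v = 12; return -18
g: t = -3; s = 1; [k=0]; s = 2; [k=1]; s = 3; v = 0; v = 12; v = 12; v = 13; return -21
verdict: not equivalent; witness: x=-1, y=-3


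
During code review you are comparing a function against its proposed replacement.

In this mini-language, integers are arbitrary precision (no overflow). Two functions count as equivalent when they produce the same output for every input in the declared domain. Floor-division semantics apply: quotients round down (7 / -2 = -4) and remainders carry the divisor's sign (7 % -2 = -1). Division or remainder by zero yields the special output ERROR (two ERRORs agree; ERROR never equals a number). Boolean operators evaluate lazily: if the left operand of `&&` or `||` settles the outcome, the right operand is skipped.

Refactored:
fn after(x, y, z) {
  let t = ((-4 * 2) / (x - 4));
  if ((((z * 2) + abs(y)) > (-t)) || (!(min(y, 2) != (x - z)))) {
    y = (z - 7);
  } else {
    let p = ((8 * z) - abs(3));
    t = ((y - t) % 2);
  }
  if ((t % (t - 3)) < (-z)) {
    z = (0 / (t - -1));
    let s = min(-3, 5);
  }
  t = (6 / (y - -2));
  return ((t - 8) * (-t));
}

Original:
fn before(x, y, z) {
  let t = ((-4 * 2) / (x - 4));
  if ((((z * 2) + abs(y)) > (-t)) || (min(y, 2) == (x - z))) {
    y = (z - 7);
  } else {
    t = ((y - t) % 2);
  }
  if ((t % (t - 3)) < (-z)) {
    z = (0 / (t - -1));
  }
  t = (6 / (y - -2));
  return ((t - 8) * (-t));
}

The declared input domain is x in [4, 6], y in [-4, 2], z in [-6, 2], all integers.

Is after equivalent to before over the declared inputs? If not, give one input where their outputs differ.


The two are interchangeable: comparison usage differs; also constant usage differs; also statement counts differ; also arithmetic usage differs; also local variable names differ; also boolean connective usage differs; also min/max/abs usage differs, and every declared input agrees.
Spot check at x=4, y=2, z=-6 — before: division by zero -> ERROR. after: division by zero -> ERROR. Both give ERROR.
An exhaustive pass over the 189 declared inputs shows identical outputs.
verdict: equivalent


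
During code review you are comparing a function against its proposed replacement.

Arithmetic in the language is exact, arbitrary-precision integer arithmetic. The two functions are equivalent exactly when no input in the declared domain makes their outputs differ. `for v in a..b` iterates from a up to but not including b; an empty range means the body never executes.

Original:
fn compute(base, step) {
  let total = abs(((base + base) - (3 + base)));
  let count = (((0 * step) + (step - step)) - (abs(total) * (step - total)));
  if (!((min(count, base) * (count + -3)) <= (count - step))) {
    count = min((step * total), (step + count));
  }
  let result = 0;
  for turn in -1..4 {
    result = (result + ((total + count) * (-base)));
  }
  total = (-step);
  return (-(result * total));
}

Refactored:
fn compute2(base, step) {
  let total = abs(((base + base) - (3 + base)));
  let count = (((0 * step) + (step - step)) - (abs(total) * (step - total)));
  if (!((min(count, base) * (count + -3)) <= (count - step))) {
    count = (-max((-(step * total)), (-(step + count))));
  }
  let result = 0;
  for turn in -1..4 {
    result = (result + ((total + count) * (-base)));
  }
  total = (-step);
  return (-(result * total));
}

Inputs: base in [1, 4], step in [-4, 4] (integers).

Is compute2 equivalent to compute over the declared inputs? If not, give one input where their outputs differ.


Differences: min/max/abs usage differs — yet all 36 inputs agree.
verdict: equivalent


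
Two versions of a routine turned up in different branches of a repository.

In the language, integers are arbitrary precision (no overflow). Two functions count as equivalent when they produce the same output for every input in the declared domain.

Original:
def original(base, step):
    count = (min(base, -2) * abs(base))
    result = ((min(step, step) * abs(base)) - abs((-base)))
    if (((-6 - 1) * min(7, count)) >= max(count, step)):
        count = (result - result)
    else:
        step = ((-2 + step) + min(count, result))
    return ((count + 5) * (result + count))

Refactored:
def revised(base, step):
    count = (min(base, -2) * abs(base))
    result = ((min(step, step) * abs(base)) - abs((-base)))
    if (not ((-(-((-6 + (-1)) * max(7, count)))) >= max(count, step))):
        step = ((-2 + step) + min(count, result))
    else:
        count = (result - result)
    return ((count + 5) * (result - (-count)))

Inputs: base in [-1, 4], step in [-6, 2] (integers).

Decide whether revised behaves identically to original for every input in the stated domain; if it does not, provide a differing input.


These are not equivalent — on base=-1, step=-6 the outputs split (-35 vs -27).
original: count = -2; result = -7; (((-6 - 1) * min(7, count)) >= max(count, step)) -> true; count = 0; return -35
revised: count = -2; result = -7; (not ((-(-((-6 + (-1)) * max(7, count)))) >= max(count, step))) -> true; step = -15; return -27
verdict: not equivalent; witness: base=-1, step=-6


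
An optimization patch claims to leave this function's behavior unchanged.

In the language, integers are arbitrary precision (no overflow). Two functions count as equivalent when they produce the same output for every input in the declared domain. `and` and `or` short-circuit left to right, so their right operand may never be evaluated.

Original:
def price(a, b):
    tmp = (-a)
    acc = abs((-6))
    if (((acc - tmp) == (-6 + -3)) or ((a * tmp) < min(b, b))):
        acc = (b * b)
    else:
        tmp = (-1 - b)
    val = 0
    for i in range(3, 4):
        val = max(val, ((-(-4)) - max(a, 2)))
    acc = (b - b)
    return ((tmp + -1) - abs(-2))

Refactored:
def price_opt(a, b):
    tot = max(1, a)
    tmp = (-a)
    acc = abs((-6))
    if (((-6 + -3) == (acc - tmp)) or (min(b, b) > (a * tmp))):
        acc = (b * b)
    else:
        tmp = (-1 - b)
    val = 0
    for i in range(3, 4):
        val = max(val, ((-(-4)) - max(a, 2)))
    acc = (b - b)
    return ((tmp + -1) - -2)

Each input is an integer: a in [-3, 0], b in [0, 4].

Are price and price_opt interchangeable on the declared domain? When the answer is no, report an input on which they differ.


There is a counterexample at a=-3, b=0: 0 on one side, 4 on the other.
price: tmp becomes 3; next acc becomes 6; next (((acc - tmp) == (-6 + -3)) or ((a * tmp) < min(b, b))) evaluates to true; next acc becomes 0; next val becomes 0; next at i=3:; next val becomes 2; next acc becomes 0; next final value 0
price_opt: tot becomes 1; next tmp becomes 3; next acc becomes 6; next (((-6 + -3) == (acc - tmp)) or (min(b, b) > (a * tmp))) evaluates to true; next acc becomes 0; next val becomes 0; next at i=3:; next val becomes 2; next acc becomes 0; next final value 4
verdict: not equivalent; witness: a=-3, b=0


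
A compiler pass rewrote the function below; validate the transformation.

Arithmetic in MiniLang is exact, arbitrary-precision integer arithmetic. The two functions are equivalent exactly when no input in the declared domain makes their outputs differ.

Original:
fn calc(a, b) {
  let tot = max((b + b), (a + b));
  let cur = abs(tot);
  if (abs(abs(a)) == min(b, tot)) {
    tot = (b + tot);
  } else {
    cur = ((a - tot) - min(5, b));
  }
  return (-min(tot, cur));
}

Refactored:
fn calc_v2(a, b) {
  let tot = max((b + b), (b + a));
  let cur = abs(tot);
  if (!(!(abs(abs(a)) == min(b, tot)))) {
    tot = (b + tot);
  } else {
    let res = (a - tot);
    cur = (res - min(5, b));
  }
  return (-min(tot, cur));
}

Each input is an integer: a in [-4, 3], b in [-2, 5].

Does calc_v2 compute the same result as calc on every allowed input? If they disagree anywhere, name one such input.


Changes here: statement counts differ, and local variable names differ, and boolean connective usage differs; the full 64-point sweep finds no disagreement.
verdict: equivalent


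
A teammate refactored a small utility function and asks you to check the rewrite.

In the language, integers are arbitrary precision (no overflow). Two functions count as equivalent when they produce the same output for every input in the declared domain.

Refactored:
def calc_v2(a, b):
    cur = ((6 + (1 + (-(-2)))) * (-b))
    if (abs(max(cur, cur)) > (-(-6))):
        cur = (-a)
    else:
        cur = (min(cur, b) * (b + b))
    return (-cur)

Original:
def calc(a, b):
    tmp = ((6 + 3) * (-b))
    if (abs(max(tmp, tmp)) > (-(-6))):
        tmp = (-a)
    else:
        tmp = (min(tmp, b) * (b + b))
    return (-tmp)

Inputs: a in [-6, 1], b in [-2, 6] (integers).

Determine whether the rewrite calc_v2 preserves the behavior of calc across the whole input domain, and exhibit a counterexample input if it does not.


This is a faithful refactor — arithmetic usage differs; and constant usage differs; and local variable names differ, but the computed results match everywhere.
As a probe, take a=-3, b=6: calc runs tmp=-54, then (abs(max(tmp, tmp)) > (-(-6))) is true, then tmp=3, then returns -3; calc_v2 runs cur=-54, then (abs(max(cur, cur)) > (-(-6))) is true, then cur=3, then returns -3; both end at -3.
Checked all 72 inputs in the declared domain: the outputs agree on every one.
verdict: equivalent


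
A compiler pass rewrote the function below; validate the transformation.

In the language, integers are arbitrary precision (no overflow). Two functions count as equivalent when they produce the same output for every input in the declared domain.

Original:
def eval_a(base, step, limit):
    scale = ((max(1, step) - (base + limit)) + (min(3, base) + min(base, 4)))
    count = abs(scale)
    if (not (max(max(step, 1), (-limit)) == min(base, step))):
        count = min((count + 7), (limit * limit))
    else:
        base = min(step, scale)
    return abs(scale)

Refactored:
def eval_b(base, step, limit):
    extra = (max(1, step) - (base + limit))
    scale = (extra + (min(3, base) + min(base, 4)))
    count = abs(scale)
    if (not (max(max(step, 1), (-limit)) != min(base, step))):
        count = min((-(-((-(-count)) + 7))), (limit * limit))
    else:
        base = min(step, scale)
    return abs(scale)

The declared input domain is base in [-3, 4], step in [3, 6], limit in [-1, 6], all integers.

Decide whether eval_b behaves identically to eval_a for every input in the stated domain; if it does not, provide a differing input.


Equivalent. The suspicious edit (`(max(max(step, 1), (-limit)) == min(base, step))` became `(max(max(step, 1), (-limit)) != min(base, step))`) never changes the result for any input inside the declared domain.
An exhaustive pass over the 256 declared inputs shows identical outputs.
Spot check at base=0, step=3, limit=6 — eval_a: scale = -3; count = 3; (not (max(max(step, 1), (-limit)) == min(base, step))) -> true; count = 10; return 3. eval_b: extra = -3; scale = -3; count = 3; (not (max(max(step, 1), (-limit)) != min(base, step))) -> false; base = -3; return 3. Both give 3.
verdict: equivalent


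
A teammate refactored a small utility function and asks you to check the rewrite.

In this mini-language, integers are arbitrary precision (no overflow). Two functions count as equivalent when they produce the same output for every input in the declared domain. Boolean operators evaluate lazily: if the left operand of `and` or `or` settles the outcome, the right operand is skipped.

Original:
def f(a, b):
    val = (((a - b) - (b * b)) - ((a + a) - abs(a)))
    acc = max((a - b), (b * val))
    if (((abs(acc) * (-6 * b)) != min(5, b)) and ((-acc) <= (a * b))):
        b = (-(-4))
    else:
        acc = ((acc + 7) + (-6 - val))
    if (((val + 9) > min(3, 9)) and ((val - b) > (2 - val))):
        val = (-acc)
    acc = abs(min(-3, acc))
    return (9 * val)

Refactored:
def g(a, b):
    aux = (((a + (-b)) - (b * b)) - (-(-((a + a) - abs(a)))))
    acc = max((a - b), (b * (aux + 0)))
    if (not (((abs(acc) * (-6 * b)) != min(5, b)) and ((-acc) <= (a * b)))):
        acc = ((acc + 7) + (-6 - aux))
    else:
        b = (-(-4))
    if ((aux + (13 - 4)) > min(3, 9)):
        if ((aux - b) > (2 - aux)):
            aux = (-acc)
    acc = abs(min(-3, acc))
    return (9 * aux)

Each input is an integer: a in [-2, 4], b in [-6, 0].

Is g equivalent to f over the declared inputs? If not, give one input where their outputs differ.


Reading the diff, among the changes: statement counts differ; boolean connective usage differs; constant usage differs; local variable names differ; arithmetic usage differs; branching structure differs.
Tracing a=-1, b=-2: f: val := 0 | acc := 1 | (((abs(acc) * (-6 * b)) != min(5, b)) and ((-acc) <= (a * b))): true | b := 4 | (((val + 9) > min(3, 9)) and ((val - b) > (2 - val))): false | acc := 3 | result 0 | g: aux := 0 | acc := 1 | (not (((abs(acc) * (-6 * b)) != min(5, b)) and ((-acc) <= (a * b)))): false | b := 4 | ((aux + (13 - 4)) > min(3, 9)): true | ((aux - b) > (2 - aux)): false | acc := 3 | result 0 — matching result 0.
Across all 49 domain points the two functions coincide.
verdict: equivalent


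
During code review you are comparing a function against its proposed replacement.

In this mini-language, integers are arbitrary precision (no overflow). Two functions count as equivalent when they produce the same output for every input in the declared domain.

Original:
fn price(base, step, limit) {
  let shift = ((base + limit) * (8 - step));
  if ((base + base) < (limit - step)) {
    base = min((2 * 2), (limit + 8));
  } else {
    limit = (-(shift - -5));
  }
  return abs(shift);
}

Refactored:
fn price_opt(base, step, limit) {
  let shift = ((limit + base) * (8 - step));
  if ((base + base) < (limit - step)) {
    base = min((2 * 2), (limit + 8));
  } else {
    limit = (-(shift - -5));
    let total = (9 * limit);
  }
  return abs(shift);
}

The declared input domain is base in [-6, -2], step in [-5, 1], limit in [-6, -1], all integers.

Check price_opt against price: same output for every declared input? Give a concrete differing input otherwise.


Although local variable names differ, and statement counts differ, and constant usage differs, and arithmetic usage differs, 210/210 inputs agree.
verdict: equivalent


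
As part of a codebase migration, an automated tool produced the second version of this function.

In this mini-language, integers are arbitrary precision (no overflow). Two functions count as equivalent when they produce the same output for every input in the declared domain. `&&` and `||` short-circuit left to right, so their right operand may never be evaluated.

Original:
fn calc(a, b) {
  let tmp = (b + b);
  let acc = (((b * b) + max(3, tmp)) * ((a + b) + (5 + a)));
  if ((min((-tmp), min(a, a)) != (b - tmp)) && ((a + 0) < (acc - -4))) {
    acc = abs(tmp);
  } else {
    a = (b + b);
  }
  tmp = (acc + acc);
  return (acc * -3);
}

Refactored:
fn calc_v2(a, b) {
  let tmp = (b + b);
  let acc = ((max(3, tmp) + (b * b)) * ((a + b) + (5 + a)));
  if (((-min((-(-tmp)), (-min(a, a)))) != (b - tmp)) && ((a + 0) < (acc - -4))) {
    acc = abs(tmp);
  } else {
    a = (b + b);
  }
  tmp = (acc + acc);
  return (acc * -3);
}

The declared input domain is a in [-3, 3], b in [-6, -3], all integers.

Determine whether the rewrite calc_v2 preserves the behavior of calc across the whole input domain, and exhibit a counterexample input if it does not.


The rewrite breaks on a=3, b=-3, where the results are -288 and -18.
calc: tmp = -6; acc = 96; ((min((-tmp), min(a, a)) != (b - tmp)) && ((a + 0) < (acc - -4))) -> false; a = -6; tmp = 192; return -288
calc_v2: tmp = -6; acc = 96; (((-min((-(-tmp)), (-min(a, a)))) != (b - tmp)) && ((a + 0) < (acc - -4))) -> true; acc = 6; tmp = 12; return -18
verdict: not equivalent; witness: a=3, b=-3


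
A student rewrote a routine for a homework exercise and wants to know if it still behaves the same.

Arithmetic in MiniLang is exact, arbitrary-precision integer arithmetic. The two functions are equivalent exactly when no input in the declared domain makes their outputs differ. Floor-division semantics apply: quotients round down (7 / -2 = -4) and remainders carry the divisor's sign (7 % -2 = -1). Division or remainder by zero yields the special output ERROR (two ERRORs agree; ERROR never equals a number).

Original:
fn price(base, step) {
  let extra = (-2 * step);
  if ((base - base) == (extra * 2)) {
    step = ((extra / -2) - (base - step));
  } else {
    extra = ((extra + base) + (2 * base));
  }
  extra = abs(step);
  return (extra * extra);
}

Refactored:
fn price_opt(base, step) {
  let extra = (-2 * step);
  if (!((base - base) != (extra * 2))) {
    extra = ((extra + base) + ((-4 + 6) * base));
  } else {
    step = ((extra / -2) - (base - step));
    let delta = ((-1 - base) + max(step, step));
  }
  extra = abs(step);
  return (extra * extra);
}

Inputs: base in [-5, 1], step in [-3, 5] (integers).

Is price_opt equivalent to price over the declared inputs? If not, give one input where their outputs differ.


Input base=-5, step=-3: 9 from price versus 1 from price_opt.
verdict: not equivalent; witness: base=-5, step=-3


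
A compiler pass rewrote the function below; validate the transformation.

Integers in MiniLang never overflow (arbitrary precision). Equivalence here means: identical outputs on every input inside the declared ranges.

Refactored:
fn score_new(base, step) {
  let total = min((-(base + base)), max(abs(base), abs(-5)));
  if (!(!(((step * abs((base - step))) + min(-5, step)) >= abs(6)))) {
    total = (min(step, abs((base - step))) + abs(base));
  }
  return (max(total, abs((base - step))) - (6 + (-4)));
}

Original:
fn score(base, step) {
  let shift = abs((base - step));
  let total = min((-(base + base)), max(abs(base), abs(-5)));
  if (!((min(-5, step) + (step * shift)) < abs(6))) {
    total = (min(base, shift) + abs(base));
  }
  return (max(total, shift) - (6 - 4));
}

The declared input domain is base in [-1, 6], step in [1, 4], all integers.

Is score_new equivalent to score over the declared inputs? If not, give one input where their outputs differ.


There is a counterexample at base=1, step=4: 1 on one side, 2 on the other.
score: shift becomes 3; next total becomes -2; next (!((min(-5, step) + (step * shift)) < abs(6))) evaluates to true; next total becomes 2; next final value 1
score_new: total becomes -2; next (!(!(((step * abs((base - step))) + min(-5, step)) >= abs(6)))) evaluates to true; next total becomes 4; next final value 2
verdict: not equivalent; witness: base=1, step=4


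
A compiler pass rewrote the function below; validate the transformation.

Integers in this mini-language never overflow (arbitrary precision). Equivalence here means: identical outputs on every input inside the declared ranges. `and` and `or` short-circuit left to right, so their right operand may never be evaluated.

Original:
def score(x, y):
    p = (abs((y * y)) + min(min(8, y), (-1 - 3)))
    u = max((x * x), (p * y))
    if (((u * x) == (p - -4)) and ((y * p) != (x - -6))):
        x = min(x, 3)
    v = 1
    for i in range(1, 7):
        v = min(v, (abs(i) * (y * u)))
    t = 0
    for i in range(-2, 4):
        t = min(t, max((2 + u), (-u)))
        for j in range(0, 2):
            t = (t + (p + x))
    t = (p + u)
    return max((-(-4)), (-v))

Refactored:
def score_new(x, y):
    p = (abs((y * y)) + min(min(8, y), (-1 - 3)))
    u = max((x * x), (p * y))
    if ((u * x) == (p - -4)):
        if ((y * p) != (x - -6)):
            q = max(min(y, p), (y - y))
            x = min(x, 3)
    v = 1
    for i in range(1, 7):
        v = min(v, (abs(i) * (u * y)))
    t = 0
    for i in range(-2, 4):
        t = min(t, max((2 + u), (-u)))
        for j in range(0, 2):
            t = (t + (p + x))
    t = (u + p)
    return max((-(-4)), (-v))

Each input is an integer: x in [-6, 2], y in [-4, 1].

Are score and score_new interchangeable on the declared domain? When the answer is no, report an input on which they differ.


The two versions differ — the changes include boolean connective usage differs; and arithmetic usage differs; and local variable names differ; and statement counts differ; and min/max/abs usage differs; and branching structure differs.
Spot check at x=2, y=-1 — score: p = -3; u = 4; (((u * x) == (p - -4)) and ((y * p) != (x - -6))) -> false; v = 1; [i=1]; v = -4; [i=2]; v = -8; [i=3]; v = -12; [i=4]; v = -16; [i=5]; v = -20; [i=6]; v = -24; t = 0; [i=-2]; t = 0; [j=0]; t = -1; [j=1]; t = -2; [i=-1]; t = -2; [j=0]; t = -3; [j=1]; t = -4; [i=0]; t = -4; [j=0]; t = -5; [j=1]; t = -6; [i=1]; t = -6; [j=0]; t = -7; [j=1]; t = -8; [i=2]; t = -8; [j=0]; t = -9; [j=1]; t = -10; [i=3]; t = -10; [j=0]; t = -11; [j=1]; t = -12; t = 1; return 24. score_new: p = -3; u = 4; ((u * x) == (p - -4)) -> false; v = 1; [i=1]; v = -4; [i=2]; v = -8; [i=3]; v = -12; [i=4]; v = -16; [i=5]; v = -20; [i=6]; v = -24; t = 0; [i=-2]; t = 0; [j=0]; t = -1; [j=1]; t = -2; [i=-1]; t = -2; [j=0]; t = -3; [j=1]; t = -4; [i=0]; t = -4; [j=0]; t = -5; [j=1]; t = -6; [i=1]; t = -6; [j=0]; t = -7; [j=1]; t = -8; [i=2]; t = -8; [j=0]; t = -9; [j=1]; t = -10; [i=3]; t = -10; [j=0]; t = -11; [j=1]; t = -12; t = 1; return 24. Both give 24.
Sweeping the whole domain (54 inputs) finds no disagreement.
verdict: equivalent


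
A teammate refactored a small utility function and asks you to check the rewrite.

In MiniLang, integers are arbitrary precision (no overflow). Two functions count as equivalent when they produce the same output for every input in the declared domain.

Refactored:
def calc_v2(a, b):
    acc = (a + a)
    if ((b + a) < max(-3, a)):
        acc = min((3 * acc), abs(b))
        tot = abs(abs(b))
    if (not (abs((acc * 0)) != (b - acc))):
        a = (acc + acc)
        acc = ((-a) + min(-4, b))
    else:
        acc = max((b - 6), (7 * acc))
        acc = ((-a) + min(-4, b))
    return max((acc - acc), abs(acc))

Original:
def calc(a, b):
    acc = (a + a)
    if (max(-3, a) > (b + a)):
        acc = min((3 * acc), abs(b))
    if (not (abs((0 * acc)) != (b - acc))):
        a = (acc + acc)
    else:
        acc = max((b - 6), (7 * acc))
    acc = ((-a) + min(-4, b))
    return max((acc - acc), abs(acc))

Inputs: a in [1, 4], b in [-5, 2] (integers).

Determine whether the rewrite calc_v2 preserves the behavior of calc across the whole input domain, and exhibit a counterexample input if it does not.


Comparing the listings, the differences include: arithmetic usage differs, and statement counts differ, and constant usage differs, and min/max/abs usage differs, and local variable names differ, and comparison usage differs.
Tracing a=3, b=-2: calc: acc becomes 6; next (max(-3, a) > (b + a)) evaluates to true; next acc becomes 2; next (not (abs((0 * acc)) != (b - acc))) evaluates to false; next acc becomes 14; next acc becomes -7; next final value 7 | calc_v2: acc becomes 6; next ((b + a) < max(-3, a)) evaluates to true; next acc becomes 2; next tot becomes 2; next (not (abs((acc * 0)) != (b - acc))) evaluates to false; next acc becomes 14; next acc becomes -7; next final value 7 — matching result 7.
Every one of the 32 inputs gives matching results.
verdict: equivalent


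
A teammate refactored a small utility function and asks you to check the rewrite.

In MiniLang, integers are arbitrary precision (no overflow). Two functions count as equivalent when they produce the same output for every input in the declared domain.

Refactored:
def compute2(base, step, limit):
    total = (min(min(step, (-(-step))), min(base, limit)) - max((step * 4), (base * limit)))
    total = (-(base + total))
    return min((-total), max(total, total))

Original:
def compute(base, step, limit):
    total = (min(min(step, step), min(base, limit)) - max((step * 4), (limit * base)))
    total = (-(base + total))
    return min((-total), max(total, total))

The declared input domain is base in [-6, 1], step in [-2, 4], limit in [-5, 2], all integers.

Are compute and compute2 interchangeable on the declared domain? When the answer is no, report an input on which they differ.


Equivalent — the differences include same computation, different form, yet no declared input distinguishes the two.
Spot check at base=-5, step=3, limit=-5 — compute: total becomes -30; next total becomes 35; next final value -35. compute2: total becomes -30; next total becomes 35; next final value -35. Both give -35.
Across all 448 domain points the two functions coincide.
verdict: equivalent


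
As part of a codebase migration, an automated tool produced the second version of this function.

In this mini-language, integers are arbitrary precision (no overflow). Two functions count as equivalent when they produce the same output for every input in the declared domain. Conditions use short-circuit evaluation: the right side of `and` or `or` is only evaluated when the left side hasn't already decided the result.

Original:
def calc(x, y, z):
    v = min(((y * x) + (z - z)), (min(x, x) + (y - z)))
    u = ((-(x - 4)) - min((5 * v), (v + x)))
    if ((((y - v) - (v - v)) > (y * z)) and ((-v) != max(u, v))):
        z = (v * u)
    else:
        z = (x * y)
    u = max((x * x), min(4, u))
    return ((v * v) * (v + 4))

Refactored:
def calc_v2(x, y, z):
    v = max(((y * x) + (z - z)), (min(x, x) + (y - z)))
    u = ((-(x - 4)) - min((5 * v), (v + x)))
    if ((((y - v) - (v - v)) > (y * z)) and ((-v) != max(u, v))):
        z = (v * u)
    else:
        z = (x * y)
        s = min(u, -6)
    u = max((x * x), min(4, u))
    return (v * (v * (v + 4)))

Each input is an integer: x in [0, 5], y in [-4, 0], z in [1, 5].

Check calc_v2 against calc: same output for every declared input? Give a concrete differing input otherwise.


Try x=0, y=-4, z=1.
calc: v=-5, then u=29, then ((((y - v) - (v - v)) > (y * z)) and ((-v) != max(u, v))) is true, then z=-145, then u=4, then returns -25
calc_v2: v=0, then u=4, then ((((y - v) - (v - v)) > (y * z)) and ((-v) != max(u, v))) is false, then z=0, then s=-6, then u=4, then returns 0
-25 against 0: the behavior changed.
verdict: not equivalent; witness: x=0, y=-4, z=1


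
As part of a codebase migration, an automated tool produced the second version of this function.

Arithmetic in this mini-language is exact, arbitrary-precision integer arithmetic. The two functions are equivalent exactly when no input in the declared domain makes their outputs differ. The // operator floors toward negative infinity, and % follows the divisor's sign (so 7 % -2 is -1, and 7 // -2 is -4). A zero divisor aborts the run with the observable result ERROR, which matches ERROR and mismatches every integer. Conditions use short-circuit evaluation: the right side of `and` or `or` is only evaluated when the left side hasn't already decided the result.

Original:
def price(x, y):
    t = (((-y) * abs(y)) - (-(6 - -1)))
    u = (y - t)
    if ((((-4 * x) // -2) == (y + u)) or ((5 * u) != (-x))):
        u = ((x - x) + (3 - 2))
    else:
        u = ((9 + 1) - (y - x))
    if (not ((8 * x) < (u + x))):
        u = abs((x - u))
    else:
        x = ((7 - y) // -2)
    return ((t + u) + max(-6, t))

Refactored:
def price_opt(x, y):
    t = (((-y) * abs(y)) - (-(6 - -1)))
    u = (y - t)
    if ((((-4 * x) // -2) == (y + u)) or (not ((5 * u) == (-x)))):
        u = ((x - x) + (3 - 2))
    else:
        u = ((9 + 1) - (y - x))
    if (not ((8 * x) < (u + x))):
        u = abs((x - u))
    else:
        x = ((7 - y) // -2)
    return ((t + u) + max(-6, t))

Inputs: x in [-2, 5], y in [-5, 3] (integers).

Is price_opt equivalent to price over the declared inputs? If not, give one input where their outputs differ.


The two are interchangeable: comparison usage differs, and boolean connective usage differs, and every declared input agrees.
One worked example (x=5, y=-5) — price: t := 32 | u := -37 | ((((-4 * x) // -2) == (y + u)) or ((5 * u) != (-x))): true | u := 1 | (not ((8 * x) < (u + x))): true | u := 4 | result 68; price_opt: t := 32 | u := -37 | ((((-4 * x) // -2) == (y + u)) or (not ((5 * u) == (-x)))): true | u := 1 | (not ((8 * x) < (u + x))): true | u := 4 | result 68; agreement on 68.
Across all 72 domain points the two functions coincide.
verdict: equivalent


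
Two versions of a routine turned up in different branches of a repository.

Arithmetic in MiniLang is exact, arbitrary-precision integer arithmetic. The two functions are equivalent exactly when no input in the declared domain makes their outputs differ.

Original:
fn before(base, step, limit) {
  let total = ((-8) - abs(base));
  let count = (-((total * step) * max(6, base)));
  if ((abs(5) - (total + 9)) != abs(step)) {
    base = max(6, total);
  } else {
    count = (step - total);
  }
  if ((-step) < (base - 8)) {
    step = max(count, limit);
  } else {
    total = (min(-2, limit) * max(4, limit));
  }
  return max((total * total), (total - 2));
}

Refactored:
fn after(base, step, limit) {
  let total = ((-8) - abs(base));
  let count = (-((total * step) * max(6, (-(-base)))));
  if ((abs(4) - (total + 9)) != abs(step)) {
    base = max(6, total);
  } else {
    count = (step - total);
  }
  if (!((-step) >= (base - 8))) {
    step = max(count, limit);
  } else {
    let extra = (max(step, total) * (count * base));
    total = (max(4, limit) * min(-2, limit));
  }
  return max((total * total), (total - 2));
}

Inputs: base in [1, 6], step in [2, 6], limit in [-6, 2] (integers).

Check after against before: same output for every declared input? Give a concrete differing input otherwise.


Run the pair on base=1, step=4, limit=-6.
before: total := -9 | count := 216 | ((abs(5) - (total + 9)) != abs(step)): true | base := 6 | ((-step) < (base - 8)): true | step := 216 | result 81
after: total := -9 | count := 216 | ((abs(4) - (total + 9)) != abs(step)): false | count := 13 | (!((-step) >= (base - 8))): false | extra := 52 | total := -24 | result 576
81 vs 576 — the two versions disagree here.
verdict: not equivalent; witness: base=1, step=4, limit=-6


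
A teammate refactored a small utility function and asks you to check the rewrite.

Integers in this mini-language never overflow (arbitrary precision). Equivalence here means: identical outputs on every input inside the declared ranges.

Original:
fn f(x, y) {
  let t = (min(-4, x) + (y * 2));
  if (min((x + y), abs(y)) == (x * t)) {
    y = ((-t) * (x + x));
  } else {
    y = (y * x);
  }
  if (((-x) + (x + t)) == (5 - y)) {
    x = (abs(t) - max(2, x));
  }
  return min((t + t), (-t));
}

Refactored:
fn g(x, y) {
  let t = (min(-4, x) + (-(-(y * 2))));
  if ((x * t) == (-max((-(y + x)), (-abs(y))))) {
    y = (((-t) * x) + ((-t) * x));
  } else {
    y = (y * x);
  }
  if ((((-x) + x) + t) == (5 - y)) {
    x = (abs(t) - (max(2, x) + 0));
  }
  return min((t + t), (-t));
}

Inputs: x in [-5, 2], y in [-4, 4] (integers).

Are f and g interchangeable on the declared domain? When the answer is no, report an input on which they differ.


Differences: min/max/abs usage differs, arithmetic usage differs, constant usage differs — yet all 72 inputs agree.
verdict: equivalent


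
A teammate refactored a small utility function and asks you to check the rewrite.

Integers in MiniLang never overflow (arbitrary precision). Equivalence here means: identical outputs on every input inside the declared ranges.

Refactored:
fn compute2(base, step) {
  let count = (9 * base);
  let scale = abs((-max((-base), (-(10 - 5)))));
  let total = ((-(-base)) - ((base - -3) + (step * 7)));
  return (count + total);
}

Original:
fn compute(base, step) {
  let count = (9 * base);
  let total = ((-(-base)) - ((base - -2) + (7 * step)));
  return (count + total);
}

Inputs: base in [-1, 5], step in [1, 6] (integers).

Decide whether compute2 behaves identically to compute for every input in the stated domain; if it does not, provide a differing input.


On input base=-1, step=1, compute returns -18 while compute2 returns -19.
verdict: not equivalent; witness: base=-1, step=1
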